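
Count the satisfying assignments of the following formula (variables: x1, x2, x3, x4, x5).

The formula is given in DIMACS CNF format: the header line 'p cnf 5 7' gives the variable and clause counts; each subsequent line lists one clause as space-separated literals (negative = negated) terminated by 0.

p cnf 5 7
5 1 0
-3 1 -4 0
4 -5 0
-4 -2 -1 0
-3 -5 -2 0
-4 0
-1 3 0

There are 2^5 = 32 truth assignments over (x1, x2, x3, x4, x5).
Split on x4. With x4 = True, the clauses containing x4 are satisfied and ¬x4 drops from the rest; 0 of the 2^4 = 16 assignments to the other variables satisfy what remains.
With x4 = False, by the same count on the reduced clause set, 2 assignments work.
Total: 0 + 2 = 2.

2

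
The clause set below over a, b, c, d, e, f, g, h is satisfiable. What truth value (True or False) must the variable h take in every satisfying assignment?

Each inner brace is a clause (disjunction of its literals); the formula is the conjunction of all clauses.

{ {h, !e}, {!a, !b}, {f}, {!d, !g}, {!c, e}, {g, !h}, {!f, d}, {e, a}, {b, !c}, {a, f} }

False

Suppose h = true.
From the singleton clause (f), f = true.
From the singleton clause (g), g = true.
From the singleton clause (!d), d = false.
Now (d) is unsatisfied and unit — conflict.
So every satisfying assignment has h = False.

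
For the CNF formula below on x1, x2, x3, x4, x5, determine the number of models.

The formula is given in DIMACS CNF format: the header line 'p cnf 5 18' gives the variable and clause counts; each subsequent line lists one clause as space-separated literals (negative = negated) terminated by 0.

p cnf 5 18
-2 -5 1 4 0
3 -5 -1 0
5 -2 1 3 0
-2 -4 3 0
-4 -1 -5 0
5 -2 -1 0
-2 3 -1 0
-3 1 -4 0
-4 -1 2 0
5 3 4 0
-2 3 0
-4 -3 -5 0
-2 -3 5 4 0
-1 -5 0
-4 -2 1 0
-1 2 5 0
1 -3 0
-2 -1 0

3

There are 2^5 = 32 truth assignments over (x1, x2, x3, x4, x5).
Split on x1. With x1 = True, the clauses containing x1 are satisfied and ¬x1 drops from the rest; 0 of the 2^4 = 16 assignments to the other variables satisfy what remains.
With x1 = False, by the same count on the reduced clause set, 3 assignments work.
(One model: x1=F, x2=F, x3=F, x4=F, x5=T.)
Total: 0 + 3 = 3.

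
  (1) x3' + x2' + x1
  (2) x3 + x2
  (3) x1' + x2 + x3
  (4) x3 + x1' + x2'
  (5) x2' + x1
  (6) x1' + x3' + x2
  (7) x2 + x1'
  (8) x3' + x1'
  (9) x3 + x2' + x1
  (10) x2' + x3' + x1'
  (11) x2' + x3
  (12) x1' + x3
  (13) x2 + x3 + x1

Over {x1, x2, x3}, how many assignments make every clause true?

1

There are 2^3 = 8 truth assignments over (x1, x2, x3).
Check each against the 13 clauses (columns in the order x1, x2, x3):
  F F F  ✗ fails (x3 + x2)
  F F T  ✓ satisfies all
  F T F  ✗ fails (x2' + x1)
  F T T  ✗ fails (x3' + x2' + x1)
  T F F  ✗ fails (x3 + x2)
  T F T  ✗ fails (x1' + x3' + x2)
  T T F  ✗ fails (x3 + x1' + x2')
  T T T  ✗ fails (x3' + x1')
1 of the 8 rows is a model.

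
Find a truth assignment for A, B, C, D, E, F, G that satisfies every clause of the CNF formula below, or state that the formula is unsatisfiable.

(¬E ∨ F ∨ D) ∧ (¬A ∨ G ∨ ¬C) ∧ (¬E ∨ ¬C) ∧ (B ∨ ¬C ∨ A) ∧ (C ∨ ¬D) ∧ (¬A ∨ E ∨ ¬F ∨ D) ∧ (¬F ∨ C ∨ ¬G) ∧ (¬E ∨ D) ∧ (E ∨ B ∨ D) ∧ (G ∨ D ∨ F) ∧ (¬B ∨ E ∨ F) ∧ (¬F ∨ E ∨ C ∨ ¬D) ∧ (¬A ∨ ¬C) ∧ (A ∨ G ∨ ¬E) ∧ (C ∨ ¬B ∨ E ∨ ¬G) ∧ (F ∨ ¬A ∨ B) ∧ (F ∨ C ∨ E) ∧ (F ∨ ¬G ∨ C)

Case E = False:
Case C = True:
From the singleton clause (¬A), A = False.
From the singleton clause (B), B = True.
From the singleton clause (F), F = True.
No clause remains; D, G are free.

A=False, B=True, C=True, D=False, E=False, F=True, G=True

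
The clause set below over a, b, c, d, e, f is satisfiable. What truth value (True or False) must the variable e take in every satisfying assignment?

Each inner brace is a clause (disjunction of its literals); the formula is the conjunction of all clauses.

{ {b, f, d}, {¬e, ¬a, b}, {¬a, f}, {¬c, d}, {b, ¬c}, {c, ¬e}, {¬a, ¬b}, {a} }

False

Suppose e = True.
From the singleton clause (c), c = True.
From the singleton clause (d), d = True.
From the singleton clause (b), b = True.
From the singleton clause (¬a), a = False.
But (a) is also a unit clause — contradiction.
So every satisfying assignment has e = False.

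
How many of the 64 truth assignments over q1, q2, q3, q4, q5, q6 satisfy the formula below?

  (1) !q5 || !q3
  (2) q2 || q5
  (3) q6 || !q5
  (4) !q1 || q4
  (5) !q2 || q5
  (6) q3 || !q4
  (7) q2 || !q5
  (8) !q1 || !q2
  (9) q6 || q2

There are 2^6 = 64 truth assignments over (q1, q2, q3, q4, q5, q6).
Split on q2. With q2 = true, the clauses containing q2 are satisfied and !q2 drops from the rest; 1 of the 2^5 = 32 assignments to the other variables satisfy what remains.
With q2 = false, by the same count on the reduced clause set, 0 assignments work.
Total: 1 + 0 = 1.

1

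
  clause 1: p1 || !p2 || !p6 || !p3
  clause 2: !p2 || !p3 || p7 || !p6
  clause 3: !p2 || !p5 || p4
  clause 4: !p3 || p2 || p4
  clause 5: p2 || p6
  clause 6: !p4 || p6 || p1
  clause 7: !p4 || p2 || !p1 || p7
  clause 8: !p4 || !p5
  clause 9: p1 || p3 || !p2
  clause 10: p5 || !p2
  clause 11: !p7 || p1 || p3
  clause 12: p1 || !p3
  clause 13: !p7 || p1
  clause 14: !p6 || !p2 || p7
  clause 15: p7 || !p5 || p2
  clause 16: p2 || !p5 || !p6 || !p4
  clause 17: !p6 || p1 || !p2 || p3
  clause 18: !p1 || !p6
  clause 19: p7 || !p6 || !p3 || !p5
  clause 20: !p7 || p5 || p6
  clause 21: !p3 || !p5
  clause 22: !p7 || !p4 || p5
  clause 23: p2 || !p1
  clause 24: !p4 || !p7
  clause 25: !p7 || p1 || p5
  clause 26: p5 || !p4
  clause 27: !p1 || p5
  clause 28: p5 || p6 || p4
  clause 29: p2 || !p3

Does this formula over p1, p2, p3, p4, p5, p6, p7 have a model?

Yes

Case p2 = false:
From the singleton clause (p6), p6 = true.
From the singleton clause (!p1), p1 = false.
From the singleton clause (!p3), p3 = false.
From the singleton clause (!p7), p7 = false.
From the singleton clause (!p5), p5 = false.
From the singleton clause (!p4), p4 = false.
Every clause now holds.
A satisfying assignment: p1: false, p2: false, p3: false, p4: false, p5: false, p6: true, p7: false.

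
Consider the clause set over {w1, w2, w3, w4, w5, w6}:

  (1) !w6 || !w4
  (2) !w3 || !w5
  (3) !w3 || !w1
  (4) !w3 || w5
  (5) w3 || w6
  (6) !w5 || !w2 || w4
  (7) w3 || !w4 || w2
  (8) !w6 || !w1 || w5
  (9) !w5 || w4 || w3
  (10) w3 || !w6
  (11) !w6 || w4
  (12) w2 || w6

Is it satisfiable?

Branch on w6: set w6 = false.
The clause (w3) is unit, so w3 = true.
The clause (!w5) is unit, so w5 = false.
Now (w5) is unsatisfied and unit — conflict.
So w6 must be the other value — set w6 = true.
The clause (!w4) is unit, so w4 = false.
Now (w4) is unsatisfied and unit — conflict.
Both values of w6 lead to a conflict.
No assignment satisfies every clause.

No, unsatisfiable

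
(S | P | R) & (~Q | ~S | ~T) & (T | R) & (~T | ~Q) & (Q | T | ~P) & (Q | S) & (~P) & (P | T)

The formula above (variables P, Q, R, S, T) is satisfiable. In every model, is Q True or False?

Suppose Q = 1.
Unit clause (~T) forces T = 0.
Unit clause (R) forces R = 1.
Unit clause (~P) forces P = 0.
That conflicts with the unit clause (P).
So every satisfying assignment has Q = False.

False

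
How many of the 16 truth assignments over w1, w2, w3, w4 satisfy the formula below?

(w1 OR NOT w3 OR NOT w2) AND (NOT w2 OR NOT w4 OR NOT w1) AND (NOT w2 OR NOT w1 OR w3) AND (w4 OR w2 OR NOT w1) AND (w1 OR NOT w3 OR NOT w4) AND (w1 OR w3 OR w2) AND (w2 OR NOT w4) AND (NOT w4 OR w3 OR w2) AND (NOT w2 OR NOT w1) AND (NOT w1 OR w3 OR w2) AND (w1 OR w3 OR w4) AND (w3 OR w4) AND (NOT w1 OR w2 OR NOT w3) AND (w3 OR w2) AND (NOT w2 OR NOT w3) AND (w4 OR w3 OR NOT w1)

There are 2^4 = 16 truth assignments over (w1, w2, w3, w4).
Check each against the 16 clauses (columns in the order w1, w2, w3, w4):
  F F F F  ✗ fails (w1 OR w3 OR w2)
  F F F T  ✗ fails (w1 OR w3 OR w2)
  F F T F  ✓ satisfies all
  F F T T  ✗ fails (w1 OR NOT w3 OR NOT w4)
  F T F F  ✗ fails (w1 OR w3 OR w4)
  F T F T  ✓ satisfies all
  F T T F  ✗ fails (w1 OR NOT w3 OR NOT w2)
  F T T T  ✗ fails (w1 OR NOT w3 OR NOT w2)
  T F F F  ✗ fails (w4 OR w2 OR NOT w1)
  T F F T  ✗ fails (w2 OR NOT w4)
  T F T F  ✗ fails (w4 OR w2 OR NOT w1)
  T F T T  ✗ fails (w2 OR NOT w4)
  T T F F  ✗ fails (NOT w2 OR NOT w1 OR w3)
  T T F T  ✗ fails (NOT w2 OR NOT w4 OR NOT w1)
  T T T F  ✗ fails (NOT w2 OR NOT w1)
  T T T T  ✗ fails (NOT w2 OR NOT w4 OR NOT w1)
2 of the 16 rows are models.

2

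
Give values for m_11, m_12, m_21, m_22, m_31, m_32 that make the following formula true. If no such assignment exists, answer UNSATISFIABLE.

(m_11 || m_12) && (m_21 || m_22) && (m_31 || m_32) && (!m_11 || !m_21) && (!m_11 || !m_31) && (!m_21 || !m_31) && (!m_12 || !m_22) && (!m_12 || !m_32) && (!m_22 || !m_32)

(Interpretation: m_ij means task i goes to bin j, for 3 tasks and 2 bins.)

UNSATISFIABLE

Suppose m_11 = true.
From the singleton clause (!m_21), m_21 = false.
From the singleton clause (m_22), m_22 = true.
From the singleton clause (!m_31), m_31 = false.
From the singleton clause (m_32), m_32 = true.
Now (!m_32) is unsatisfied and unit — conflict.
That branch fails; take m_11 = false instead.
From the singleton clause (m_12), m_12 = true.
From the singleton clause (!m_22), m_22 = false.
From the singleton clause (m_21), m_21 = true.
From the singleton clause (!m_31), m_31 = false.
From the singleton clause (m_32), m_32 = true.
Now (!m_32) is unsatisfied and unit — conflict.
Either choice for m_11 ends in contradiction.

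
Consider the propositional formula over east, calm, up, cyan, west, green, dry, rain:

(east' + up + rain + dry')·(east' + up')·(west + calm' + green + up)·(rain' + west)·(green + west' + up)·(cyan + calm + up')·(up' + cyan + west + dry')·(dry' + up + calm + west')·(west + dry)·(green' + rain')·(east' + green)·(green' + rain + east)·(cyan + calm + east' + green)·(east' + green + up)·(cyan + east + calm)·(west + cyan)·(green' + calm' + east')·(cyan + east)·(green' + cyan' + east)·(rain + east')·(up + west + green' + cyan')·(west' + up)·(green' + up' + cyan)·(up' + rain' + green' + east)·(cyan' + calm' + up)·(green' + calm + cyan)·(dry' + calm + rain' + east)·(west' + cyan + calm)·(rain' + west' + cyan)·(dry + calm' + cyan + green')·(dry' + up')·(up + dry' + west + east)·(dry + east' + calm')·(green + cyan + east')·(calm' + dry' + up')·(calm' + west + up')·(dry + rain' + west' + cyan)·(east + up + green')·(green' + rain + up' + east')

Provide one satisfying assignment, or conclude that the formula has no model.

east=0; calm=1; up=1; cyan=1; west=1; green=0; dry=0; rain=1

Branch on east: set east = 0.
(cyan) alone gives cyan = 1.
(green') alone gives green = 0.
Branch on rain: set rain = 1.
(west) alone gives west = 1.
(up) alone gives up = 1.
(dry') alone gives dry = 0.
Every clause is now satisfied; calm is unconstrained.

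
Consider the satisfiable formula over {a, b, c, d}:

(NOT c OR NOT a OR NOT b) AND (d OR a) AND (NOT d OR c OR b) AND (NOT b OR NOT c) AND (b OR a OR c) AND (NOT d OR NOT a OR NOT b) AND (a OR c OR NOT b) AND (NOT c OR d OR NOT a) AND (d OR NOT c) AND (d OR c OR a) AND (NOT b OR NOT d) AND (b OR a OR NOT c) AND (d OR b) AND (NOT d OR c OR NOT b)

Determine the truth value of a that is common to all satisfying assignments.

True

Suppose a = false.
(d) alone gives d = true.
(NOT b) alone gives b = false.
(c) alone gives c = true.
But (NOT c) is also a unit clause — contradiction.
So every satisfying assignment has a = True.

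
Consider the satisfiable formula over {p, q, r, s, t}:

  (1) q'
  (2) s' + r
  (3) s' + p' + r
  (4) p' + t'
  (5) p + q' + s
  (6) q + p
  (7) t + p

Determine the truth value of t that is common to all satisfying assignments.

Suppose t = 1.
The clause (q') is unit, so q = 0.
The clause (p') is unit, so p = 0.
Now (p) is unsatisfied and unit — conflict.
So every satisfying assignment has t = False.

False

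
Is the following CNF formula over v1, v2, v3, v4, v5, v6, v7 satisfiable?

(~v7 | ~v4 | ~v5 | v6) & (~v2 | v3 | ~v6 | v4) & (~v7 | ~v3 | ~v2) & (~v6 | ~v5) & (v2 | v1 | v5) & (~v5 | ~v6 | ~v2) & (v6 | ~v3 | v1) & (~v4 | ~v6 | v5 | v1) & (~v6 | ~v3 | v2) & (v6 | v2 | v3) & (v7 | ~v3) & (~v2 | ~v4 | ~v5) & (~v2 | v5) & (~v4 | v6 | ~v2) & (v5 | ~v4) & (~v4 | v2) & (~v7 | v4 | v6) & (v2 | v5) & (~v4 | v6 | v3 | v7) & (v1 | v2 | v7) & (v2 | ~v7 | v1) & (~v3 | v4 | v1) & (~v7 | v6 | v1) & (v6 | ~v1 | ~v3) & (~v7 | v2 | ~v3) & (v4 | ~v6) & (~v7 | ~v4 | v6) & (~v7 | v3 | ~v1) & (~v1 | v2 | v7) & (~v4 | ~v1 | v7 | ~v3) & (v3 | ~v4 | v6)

Yes

Branch on v6: set v6 = 0.
Branch on v3: set v3 = 0.
(v2) alone gives v2 = 1.
(v5) alone gives v5 = 1.
(~v4) alone gives v4 = 0.
(~v7) alone gives v7 = 0.
All clauses hold; v1 can take either value.
A satisfying assignment: v1: 0,  v2: 1,  v3: 0,  v4: 0,  v5: 1,  v6: 0,  v7: 0.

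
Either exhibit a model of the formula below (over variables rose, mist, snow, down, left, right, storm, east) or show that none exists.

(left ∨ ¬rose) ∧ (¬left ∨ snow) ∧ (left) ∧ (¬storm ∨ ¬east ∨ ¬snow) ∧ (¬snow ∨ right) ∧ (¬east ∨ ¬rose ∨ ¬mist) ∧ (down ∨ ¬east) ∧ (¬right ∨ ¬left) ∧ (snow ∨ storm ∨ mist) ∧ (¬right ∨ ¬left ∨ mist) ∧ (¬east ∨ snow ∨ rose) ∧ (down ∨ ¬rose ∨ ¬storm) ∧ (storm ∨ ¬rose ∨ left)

Unit clause (left) forces left = True.
Unit clause (snow) forces snow = True.
Unit clause (right) forces right = True.
But (¬right) is also a unit clause — contradiction.

UNSATISFIABLE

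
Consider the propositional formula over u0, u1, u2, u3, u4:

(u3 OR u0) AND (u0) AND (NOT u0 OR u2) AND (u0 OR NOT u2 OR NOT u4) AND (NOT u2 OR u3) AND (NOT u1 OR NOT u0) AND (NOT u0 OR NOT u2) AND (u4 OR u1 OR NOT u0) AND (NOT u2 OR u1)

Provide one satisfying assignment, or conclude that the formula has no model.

UNSATISFIABLE

(u0) alone gives u0 = true.
(u2) alone gives u2 = true.
But (NOT u2) is also a unit clause — contradiction.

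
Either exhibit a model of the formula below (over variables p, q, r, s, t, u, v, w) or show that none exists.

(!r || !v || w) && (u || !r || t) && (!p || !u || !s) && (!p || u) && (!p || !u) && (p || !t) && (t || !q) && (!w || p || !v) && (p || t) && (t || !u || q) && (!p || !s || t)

Case p = false:
From the singleton clause (!t), t = false.
Now (t) is unsatisfied and unit — conflict.
Undo p and try p = true.
From the singleton clause (u), u = true.
Now (!u) is unsatisfied and unit — conflict.
Either choice for p ends in contradiction.

UNSATISFIABLE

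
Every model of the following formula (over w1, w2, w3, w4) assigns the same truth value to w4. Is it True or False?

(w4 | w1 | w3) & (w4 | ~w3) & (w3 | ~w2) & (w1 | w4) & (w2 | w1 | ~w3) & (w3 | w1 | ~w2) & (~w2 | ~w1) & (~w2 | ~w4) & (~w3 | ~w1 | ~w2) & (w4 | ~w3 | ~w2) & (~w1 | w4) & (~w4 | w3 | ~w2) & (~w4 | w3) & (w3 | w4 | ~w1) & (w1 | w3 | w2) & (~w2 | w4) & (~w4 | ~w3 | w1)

Suppose w4 = 0.
Unit clause (~w3) forces w3 = 0.
Unit clause (w1) forces w1 = 1.
But (~w1) is also a unit clause — contradiction.
So every satisfying assignment has w4 = True.

True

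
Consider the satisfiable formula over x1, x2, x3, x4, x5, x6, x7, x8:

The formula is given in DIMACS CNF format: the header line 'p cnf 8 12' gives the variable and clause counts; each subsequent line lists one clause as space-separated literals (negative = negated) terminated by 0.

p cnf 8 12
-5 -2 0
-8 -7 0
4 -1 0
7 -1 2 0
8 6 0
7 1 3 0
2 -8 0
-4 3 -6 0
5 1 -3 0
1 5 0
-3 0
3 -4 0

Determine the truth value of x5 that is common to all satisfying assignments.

Suppose x5 = False.
Unit clause (x1) forces x1 = True.
Unit clause (x4) forces x4 = True.
Unit clause (¬x3) forces x3 = False.
That conflicts with the unit clause (x3).
So every satisfying assignment has x5 = True.

True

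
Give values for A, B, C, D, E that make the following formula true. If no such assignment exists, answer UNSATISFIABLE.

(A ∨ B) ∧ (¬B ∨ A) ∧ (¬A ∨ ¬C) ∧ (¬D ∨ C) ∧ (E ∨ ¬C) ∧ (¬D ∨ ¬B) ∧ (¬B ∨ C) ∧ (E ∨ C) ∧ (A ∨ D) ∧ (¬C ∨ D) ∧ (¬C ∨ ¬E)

A=True; B=False; C=False; D=False; E=True

Try A = True.
Unit clause (¬C) forces C = False.
Unit clause (¬D) forces D = False.
Unit clause (¬B) forces B = False.
Unit clause (E) forces E = True.
This assignment satisfies each clause.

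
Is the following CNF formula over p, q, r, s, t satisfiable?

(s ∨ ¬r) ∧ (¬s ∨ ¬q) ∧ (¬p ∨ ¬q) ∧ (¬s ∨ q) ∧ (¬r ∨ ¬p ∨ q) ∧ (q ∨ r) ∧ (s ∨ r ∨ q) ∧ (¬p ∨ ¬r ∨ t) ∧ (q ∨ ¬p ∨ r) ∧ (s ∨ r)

Try s = True.
The clause (¬q) is unit, so q = False.
That conflicts with the unit clause (q).
Undo s and try s = False.
The clause (¬r) is unit, so r = False.
That conflicts with the unit clause (r).
Either choice for s ends in contradiction.
No assignment satisfies every clause.

No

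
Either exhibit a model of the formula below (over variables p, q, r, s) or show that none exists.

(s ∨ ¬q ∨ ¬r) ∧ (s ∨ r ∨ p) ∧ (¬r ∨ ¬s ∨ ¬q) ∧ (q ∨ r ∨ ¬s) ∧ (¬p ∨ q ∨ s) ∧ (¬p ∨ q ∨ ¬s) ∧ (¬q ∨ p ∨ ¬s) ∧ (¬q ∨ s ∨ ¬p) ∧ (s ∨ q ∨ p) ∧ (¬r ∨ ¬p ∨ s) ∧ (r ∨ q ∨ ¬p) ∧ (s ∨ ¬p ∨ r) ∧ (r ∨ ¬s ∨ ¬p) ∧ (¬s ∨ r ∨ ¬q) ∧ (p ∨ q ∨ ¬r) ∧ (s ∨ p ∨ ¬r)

Try s = True.
Try r = False.
From the singleton clause (q), q = True.
But (¬q) is also a unit clause — contradiction.
So r must be the other value — set r = True.
From the singleton clause (¬q), q = False.
From the singleton clause (¬p), p = False.
But (p) is also a unit clause — contradiction.
Both values of r lead to a conflict.
So s must be the other value — set s = False.
Try q = False.
From the singleton clause (¬p), p = False.
But (p) is also a unit clause — contradiction.
So q must be the other value — set q = True.
From the singleton clause (¬r), r = False.
From the singleton clause (p), p = True.
But (¬p) is also a unit clause — contradiction.
Both values of q lead to a conflict.
Both values of s lead to a conflict.

UNSATISFIABLE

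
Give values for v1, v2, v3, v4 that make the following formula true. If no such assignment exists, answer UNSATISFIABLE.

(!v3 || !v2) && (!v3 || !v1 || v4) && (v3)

(v3) alone gives v3 = true.
(!v2) alone gives v2 = false.
Branch on v1: set v1 = true.
(v4) alone gives v4 = true.
This assignment satisfies each clause.

v1=true; v2=false; v3=true; v4=true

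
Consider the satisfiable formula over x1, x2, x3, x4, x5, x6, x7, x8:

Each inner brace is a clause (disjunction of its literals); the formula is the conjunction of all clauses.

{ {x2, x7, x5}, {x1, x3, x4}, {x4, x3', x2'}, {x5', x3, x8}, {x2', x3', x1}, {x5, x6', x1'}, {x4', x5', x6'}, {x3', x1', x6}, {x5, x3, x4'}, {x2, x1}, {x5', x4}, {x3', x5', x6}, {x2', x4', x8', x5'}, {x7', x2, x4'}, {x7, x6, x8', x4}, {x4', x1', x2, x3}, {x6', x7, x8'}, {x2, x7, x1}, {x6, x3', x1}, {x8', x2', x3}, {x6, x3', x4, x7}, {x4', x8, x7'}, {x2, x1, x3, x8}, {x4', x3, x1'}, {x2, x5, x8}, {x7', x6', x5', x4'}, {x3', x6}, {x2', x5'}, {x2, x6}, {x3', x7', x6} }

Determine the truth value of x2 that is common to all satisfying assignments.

True

Suppose x2 = 0.
From the singleton clause (x1), x1 = 1.
From the singleton clause (x6), x6 = 1.
From the singleton clause (x5), x5 = 1.
From the singleton clause (x4'), x4 = 0.
That conflicts with the unit clause (x4).
So every satisfying assignment has x2 = True.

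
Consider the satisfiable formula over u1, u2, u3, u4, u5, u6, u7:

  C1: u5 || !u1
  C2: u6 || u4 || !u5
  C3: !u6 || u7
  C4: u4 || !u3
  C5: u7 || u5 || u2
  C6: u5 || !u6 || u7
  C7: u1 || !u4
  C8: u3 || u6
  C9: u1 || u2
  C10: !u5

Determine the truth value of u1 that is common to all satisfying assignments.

Suppose u1 = true.
From the singleton clause (u5), u5 = true.
That conflicts with the unit clause (!u5).
So every satisfying assignment has u1 = False.

False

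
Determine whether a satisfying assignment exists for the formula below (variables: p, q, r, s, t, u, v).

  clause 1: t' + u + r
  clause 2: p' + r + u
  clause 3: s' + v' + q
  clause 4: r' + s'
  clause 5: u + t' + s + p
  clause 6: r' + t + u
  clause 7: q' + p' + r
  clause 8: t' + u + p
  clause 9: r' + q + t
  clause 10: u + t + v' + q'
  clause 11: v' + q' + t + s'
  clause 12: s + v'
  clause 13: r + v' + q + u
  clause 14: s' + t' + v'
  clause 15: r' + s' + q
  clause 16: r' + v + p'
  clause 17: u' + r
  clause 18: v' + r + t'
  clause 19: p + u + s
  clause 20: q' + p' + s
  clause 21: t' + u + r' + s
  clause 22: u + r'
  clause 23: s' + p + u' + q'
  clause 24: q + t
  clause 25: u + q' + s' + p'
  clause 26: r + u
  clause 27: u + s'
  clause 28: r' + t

Try r = 1.
The clause (s') is unit, so s = 0.
The clause (v') is unit, so v = 0.
The clause (p') is unit, so p = 0.
The clause (u) is unit, so u = 1.
The clause (t) is unit, so t = 1.
All clauses hold; q can take either value.
A satisfying assignment: p=0; q=1; r=1; s=0; t=1; u=1; v=0.

Yes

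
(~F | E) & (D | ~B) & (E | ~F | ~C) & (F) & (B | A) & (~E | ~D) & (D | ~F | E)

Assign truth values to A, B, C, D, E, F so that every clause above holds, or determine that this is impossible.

A=1, B=0, C=0, D=0, E=1, F=1

Unit clause (F) forces F = 1.
Unit clause (E) forces E = 1.
Unit clause (~D) forces D = 0.
Unit clause (~B) forces B = 0.
Unit clause (A) forces A = 1.
No clause remains; C is free.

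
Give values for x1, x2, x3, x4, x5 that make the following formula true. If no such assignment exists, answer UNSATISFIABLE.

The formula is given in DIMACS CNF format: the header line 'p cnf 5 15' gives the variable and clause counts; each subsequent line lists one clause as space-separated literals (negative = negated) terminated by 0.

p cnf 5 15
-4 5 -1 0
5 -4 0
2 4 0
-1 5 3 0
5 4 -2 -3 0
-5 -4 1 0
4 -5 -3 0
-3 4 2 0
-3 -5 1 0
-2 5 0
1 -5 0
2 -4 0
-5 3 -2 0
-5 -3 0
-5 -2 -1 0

Case x5 = True:
The clause (x1) is unit, so x1 = True.
The clause (¬x3) is unit, so x3 = False.
The clause (¬x2) is unit, so x2 = False.
The clause (x4) is unit, so x4 = True.
Now (¬x4) is unsatisfied and unit — conflict.
So x5 must be the other value — set x5 = False.
The clause (¬x4) is unit, so x4 = False.
The clause (x2) is unit, so x2 = True.
Now (¬x2) is unsatisfied and unit — conflict.
Neither x5 = True nor x5 = False works.

UNSATISFIABLE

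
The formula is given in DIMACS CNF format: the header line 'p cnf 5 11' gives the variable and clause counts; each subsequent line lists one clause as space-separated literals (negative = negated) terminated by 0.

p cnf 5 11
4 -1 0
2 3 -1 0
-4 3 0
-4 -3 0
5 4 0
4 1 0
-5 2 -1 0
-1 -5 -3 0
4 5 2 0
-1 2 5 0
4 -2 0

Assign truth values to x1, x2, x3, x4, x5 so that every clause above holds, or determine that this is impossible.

UNSATISFIABLE

Case x4 = True:
The clause (x3) is unit, so x3 = True.
But (¬x3) is also a unit clause — contradiction.
So x4 must be the other value — set x4 = False.
The clause (¬x1) is unit, so x1 = False.
But (x1) is also a unit clause — contradiction.
Neither x4 = True nor x4 = False works.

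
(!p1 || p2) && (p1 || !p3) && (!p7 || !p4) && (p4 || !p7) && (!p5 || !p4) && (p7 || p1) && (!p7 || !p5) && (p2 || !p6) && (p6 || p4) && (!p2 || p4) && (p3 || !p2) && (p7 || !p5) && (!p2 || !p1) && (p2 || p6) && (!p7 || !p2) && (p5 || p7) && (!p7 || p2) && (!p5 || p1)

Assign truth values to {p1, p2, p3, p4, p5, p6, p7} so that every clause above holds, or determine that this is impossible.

Try p1 = false.
From the singleton clause (!p3), p3 = false.
From the singleton clause (p7), p7 = true.
From the singleton clause (!p4), p4 = false.
But (p4) is also a unit clause — contradiction.
Backtrack on p1: now try p1 = true.
From the singleton clause (p2), p2 = true.
But (!p2) is also a unit clause — contradiction.
Neither p1 = true nor p1 = false works.

UNSATISFIABLE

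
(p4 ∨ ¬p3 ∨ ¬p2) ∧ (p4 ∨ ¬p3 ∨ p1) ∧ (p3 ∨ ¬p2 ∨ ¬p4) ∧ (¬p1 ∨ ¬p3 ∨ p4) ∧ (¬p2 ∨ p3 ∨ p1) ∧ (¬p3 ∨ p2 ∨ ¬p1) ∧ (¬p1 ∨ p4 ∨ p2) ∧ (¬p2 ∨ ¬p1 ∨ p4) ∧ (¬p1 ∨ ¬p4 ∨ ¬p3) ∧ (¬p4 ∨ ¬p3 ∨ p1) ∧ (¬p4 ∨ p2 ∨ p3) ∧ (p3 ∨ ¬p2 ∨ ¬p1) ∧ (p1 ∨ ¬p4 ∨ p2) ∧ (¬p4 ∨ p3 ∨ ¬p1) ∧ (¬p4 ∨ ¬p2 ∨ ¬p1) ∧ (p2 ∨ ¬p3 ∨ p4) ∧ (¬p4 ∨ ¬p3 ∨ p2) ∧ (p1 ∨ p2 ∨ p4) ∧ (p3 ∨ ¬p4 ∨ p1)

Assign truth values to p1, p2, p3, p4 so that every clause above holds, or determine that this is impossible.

UNSATISFIABLE

Case p4 = True:
Case p3 = True:
Unit clause (¬p1) forces p1 = False.
But (p1) is also a unit clause — contradiction.
Undo p3 and try p3 = False.
Unit clause (¬p2) forces p2 = False.
But (p2) is also a unit clause — contradiction.
Both values of p3 lead to a conflict.
Undo p4 and try p4 = False.
Case p3 = False:
Case p2 = False:
Unit clause (¬p1) forces p1 = False.
But (p1) is also a unit clause — contradiction.
Undo p2 and try p2 = True.
Unit clause (p1) forces p1 = True.
But (¬p1) is also a unit clause — contradiction.
Both values of p2 lead to a conflict.
Undo p3 and try p3 = True.
Unit clause (¬p2) forces p2 = False.
But (p2) is also a unit clause — contradiction.
Both values of p3 lead to a conflict.
Both values of p4 lead to a conflict.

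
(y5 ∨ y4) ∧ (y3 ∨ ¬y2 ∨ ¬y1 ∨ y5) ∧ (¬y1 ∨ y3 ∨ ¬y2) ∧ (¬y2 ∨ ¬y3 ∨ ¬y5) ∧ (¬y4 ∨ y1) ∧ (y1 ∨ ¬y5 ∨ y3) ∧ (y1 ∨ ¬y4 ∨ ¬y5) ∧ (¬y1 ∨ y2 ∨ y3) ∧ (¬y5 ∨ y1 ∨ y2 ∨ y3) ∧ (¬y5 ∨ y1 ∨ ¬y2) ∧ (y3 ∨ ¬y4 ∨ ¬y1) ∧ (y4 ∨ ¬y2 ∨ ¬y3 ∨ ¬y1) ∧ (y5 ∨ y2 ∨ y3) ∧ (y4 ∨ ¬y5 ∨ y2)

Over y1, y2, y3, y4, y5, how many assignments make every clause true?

3

There are 2^5 = 32 truth assignments over (y1, y2, y3, y4, y5).
Split on y3. With y3 = True, the clauses containing y3 are satisfied and ¬y3 drops from the rest; 3 of the 2^4 = 16 assignments to the other variables satisfy what remains.
With y3 = False, by the same count on the reduced clause set, 0 assignments work.
Total: 3 + 0 = 3.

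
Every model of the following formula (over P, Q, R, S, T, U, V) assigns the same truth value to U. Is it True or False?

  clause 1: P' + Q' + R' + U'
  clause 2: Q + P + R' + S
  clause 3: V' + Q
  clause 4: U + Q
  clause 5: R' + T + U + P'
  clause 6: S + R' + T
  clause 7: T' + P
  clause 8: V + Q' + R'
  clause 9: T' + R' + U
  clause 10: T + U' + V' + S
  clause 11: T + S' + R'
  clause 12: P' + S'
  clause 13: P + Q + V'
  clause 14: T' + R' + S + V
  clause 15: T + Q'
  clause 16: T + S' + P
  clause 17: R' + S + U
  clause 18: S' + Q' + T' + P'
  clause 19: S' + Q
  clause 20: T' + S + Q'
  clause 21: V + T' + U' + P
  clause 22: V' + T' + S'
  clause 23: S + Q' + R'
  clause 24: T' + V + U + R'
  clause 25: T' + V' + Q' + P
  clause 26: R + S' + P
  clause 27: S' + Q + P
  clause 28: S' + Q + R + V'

Suppose U = 0.
From the singleton clause (Q), Q = 1.
From the singleton clause (T), T = 1.
From the singleton clause (P), P = 1.
From the singleton clause (R'), R = 0.
From the singleton clause (S'), S = 0.
That conflicts with the unit clause (S).
So every satisfying assignment has U = True.

True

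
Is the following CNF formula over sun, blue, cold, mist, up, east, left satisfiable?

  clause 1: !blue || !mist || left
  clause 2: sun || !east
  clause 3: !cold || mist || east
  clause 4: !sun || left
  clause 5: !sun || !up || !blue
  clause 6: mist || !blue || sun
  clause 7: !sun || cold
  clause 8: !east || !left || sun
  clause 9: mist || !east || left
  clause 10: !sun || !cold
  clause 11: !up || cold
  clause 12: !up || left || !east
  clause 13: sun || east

Unsatisfiable

Suppose sun = true.
From the singleton clause (left), left = true.
From the singleton clause (cold), cold = true.
That conflicts with the unit clause (!cold).
Undo sun and try sun = false.
From the singleton clause (!east), east = false.
That conflicts with the unit clause (east).
Both values of sun lead to a conflict.
No assignment satisfies every clause.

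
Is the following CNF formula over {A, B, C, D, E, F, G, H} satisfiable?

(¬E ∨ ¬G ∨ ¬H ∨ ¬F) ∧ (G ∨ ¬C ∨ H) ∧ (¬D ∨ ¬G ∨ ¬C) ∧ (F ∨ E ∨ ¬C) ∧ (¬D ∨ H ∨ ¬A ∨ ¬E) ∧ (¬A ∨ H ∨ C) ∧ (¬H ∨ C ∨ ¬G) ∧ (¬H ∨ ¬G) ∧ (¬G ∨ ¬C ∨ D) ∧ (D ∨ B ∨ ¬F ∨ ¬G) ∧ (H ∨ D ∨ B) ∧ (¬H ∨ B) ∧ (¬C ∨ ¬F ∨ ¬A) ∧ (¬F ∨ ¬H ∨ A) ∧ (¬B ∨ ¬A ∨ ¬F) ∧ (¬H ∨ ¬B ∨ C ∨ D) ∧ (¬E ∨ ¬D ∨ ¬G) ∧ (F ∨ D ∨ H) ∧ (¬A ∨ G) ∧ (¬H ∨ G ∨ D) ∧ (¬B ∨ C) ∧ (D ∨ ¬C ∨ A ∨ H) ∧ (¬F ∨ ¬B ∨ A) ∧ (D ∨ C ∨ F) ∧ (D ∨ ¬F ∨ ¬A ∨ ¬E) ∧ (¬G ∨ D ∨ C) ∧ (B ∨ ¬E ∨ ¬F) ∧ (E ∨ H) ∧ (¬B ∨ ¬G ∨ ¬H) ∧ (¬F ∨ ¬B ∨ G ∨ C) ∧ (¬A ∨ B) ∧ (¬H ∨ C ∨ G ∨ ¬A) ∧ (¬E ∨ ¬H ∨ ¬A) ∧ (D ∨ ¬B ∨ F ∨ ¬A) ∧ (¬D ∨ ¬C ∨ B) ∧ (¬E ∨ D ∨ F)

Case H = True:
(¬G) alone gives G = False.
(B) alone gives B = True.
(¬A) alone gives A = False.
(¬F) alone gives F = False.
(D) alone gives D = True.
(C) alone gives C = True.
(E) alone gives E = True.
Every clause now holds.
A satisfying assignment: A: False,  B: True,  C: True,  D: True,  E: True,  F: False,  G: False,  H: True.

Satisfiable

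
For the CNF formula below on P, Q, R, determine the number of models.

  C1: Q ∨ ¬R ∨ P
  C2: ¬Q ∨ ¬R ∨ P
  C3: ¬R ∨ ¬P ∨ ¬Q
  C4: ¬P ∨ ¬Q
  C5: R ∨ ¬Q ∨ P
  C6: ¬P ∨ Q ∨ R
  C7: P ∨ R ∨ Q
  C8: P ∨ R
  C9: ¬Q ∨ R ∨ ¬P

1

There are 2^3 = 8 truth assignments over (P, Q, R).
Split on Q. With Q = True, the clauses containing Q are satisfied and ¬Q drops from the rest; 0 of the 2^2 = 4 assignments to the other variables satisfy what remains.
With Q = False, by the same count on the reduced clause set, 1 assignment works.
Total: 0 + 1 = 1.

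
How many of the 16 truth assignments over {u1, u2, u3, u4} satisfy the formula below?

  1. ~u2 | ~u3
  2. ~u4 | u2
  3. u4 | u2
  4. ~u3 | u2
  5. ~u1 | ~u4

There are 2^4 = 16 truth assignments over (u1, u2, u3, u4).
Check each against the 5 clauses (columns in the order u1, u2, u3, u4):
  F F F F  ✗ fails (u4 | u2)
  F F F T  ✗ fails (~u4 | u2)
  F F T F  ✗ fails (u4 | u2)
  F F T T  ✗ fails (~u4 | u2)
  F T F F  ✓ satisfies all
  F T F T  ✓ satisfies all
  F T T F  ✗ fails (~u2 | ~u3)
  F T T T  ✗ fails (~u2 | ~u3)
  T F F F  ✗ fails (u4 | u2)
  T F F T  ✗ fails (~u4 | u2)
  T F T F  ✗ fails (u4 | u2)
  T F T T  ✗ fails (~u4 | u2)
  T T F F  ✓ satisfies all
  T T F T  ✗ fails (~u1 | ~u4)
  T T T F  ✗ fails (~u2 | ~u3)
  T T T T  ✗ fails (~u2 | ~u3)
3 of the 16 rows are models.

3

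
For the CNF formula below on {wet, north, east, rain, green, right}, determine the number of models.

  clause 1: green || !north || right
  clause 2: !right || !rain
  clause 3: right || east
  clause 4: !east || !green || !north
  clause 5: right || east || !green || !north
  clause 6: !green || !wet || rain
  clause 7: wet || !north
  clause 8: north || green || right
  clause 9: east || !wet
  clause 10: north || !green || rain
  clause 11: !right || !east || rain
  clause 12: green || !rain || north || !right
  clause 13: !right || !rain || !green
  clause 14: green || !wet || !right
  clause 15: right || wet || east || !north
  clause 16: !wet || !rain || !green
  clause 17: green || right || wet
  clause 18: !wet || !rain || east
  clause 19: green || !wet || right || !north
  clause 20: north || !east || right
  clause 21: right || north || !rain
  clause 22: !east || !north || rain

1

There are 2^6 = 64 truth assignments over (wet, north, east, rain, green, right).
Split on rain. With rain = true, the clauses containing rain are satisfied and !rain drops from the rest; 0 of the 2^5 = 32 assignments to the other variables satisfy what remains.
With rain = false, by the same count on the reduced clause set, 1 assignment works.
Total: 0 + 1 = 1.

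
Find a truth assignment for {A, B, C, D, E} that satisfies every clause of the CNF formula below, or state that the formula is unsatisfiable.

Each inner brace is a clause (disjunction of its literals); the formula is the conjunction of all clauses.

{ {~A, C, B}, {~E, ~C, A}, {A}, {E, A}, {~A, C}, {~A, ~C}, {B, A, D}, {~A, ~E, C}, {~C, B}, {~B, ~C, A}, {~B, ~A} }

UNSATISFIABLE

The clause (A) is unit, so A = 1.
The clause (C) is unit, so C = 1.
But (~C) is also a unit clause — contradiction.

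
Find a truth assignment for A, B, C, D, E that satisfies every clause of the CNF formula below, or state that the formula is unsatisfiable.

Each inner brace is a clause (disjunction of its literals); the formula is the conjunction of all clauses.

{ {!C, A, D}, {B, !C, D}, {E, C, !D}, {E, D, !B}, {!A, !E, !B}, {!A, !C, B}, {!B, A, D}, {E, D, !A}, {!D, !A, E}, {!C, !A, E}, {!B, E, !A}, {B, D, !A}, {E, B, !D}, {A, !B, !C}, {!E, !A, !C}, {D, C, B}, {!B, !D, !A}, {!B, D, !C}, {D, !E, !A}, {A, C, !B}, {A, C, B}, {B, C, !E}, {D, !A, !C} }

A ↦ false,  B ↦ false,  C ↦ true,  D ↦ true,  E ↦ true

Case C = true:
Case A = false:
Unit clause (D) forces D = true.
Unit clause (!B) forces B = false.
Unit clause (E) forces E = true.
This assignment satisfies each clause.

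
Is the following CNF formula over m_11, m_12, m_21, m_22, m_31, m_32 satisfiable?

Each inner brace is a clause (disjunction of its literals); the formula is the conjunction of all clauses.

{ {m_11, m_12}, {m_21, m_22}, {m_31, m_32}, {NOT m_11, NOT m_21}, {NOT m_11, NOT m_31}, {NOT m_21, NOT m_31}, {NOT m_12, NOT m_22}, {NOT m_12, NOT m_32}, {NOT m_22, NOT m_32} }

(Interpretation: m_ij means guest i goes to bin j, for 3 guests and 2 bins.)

Try m_11 = true.
From the singleton clause (NOT m_21), m_21 = false.
From the singleton clause (m_22), m_22 = true.
From the singleton clause (NOT m_31), m_31 = false.
From the singleton clause (m_32), m_32 = true.
That conflicts with the unit clause (NOT m_32).
Undo m_11 and try m_11 = false.
From the singleton clause (m_12), m_12 = true.
From the singleton clause (NOT m_22), m_22 = false.
From the singleton clause (m_21), m_21 = true.
From the singleton clause (NOT m_31), m_31 = false.
From the singleton clause (m_32), m_32 = true.
That conflicts with the unit clause (NOT m_32).
Both values of m_11 lead to a conflict.
No assignment satisfies every clause.

No, unsatisfiable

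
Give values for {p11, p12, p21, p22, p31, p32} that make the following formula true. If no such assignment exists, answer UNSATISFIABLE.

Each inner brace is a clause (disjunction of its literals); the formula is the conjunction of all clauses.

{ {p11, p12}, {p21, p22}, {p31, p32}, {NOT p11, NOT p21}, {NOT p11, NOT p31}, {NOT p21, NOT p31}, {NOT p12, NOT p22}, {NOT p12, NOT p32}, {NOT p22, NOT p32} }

Suppose p11 = true.
From the singleton clause (NOT p21), p21 = false.
From the singleton clause (p22), p22 = true.
From the singleton clause (NOT p31), p31 = false.
From the singleton clause (p32), p32 = true.
That conflicts with the unit clause (NOT p32).
That branch fails; take p11 = false instead.
From the singleton clause (p12), p12 = true.
From the singleton clause (NOT p22), p22 = false.
From the singleton clause (p21), p21 = true.
From the singleton clause (NOT p31), p31 = false.
From the singleton clause (p32), p32 = true.
That conflicts with the unit clause (NOT p32).
Either choice for p11 ends in contradiction.

UNSATISFIABLE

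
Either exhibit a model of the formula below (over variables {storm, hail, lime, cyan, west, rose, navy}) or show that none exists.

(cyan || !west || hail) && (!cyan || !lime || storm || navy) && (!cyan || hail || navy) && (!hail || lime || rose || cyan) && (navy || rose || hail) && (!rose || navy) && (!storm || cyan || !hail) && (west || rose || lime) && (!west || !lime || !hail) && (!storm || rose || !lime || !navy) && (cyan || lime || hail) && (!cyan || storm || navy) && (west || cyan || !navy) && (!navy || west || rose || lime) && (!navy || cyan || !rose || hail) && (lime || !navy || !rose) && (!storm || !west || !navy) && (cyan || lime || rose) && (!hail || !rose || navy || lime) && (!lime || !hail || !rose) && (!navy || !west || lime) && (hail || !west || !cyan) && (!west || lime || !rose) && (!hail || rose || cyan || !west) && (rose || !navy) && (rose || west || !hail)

Branch on rose: set rose = false.
(!navy) alone gives navy = false.
(hail) alone gives hail = true.
(west) alone gives west = true.
(!lime) alone gives lime = false.
(cyan) alone gives cyan = true.
(storm) alone gives storm = true.
All clauses are satisfied.

storm: true, hail: true, lime: false, cyan: true, west: true, rose: false, navy: false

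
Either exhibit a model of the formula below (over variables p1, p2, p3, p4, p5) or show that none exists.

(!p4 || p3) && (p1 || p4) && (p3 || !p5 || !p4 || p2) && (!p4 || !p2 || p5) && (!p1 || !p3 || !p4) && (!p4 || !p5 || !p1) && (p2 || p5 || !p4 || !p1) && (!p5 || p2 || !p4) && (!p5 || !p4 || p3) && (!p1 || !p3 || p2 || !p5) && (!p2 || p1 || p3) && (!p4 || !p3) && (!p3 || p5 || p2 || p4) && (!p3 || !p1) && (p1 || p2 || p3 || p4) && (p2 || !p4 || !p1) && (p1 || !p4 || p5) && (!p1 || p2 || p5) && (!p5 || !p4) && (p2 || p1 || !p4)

p1: true, p2: false, p3: false, p4: false, p5: true

Try p4 = false.
Unit clause (p1) forces p1 = true.
Unit clause (!p3) forces p3 = false.
Try p2 = false.
Unit clause (p5) forces p5 = true.
Every clause now holds.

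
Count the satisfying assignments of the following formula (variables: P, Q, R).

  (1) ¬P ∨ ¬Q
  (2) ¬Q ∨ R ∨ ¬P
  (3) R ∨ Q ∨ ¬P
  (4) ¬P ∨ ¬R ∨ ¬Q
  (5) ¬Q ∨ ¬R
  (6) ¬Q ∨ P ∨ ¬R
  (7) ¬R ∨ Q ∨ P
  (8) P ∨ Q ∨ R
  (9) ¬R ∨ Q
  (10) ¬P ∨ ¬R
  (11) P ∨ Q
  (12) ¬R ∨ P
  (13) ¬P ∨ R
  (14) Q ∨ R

There are 2^3 = 8 truth assignments over (P, Q, R).
Check each against the 14 clauses (columns in the order P, Q, R):
  F F F  ✗ fails (P ∨ Q ∨ R)
  F F T  ✗ fails (¬R ∨ Q ∨ P)
  F T F  ✓ satisfies all
  F T T  ✗ fails (¬Q ∨ ¬R)
  T F F  ✗ fails (R ∨ Q ∨ ¬P)
  T F T  ✗ fails (¬R ∨ Q)
  T T F  ✗ fails (¬P ∨ ¬Q)
  T T T  ✗ fails (¬P ∨ ¬Q)
1 of the 8 rows is a model.

1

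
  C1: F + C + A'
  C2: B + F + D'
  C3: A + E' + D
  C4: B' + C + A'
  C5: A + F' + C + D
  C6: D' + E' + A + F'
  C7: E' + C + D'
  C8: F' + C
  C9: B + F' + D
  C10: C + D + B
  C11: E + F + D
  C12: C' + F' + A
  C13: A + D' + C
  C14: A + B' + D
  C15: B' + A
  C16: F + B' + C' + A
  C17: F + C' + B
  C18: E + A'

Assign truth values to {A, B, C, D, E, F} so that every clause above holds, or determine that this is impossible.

Suppose F = 1.
Unit clause (C) forces C = 1.
Unit clause (A) forces A = 1.
Unit clause (E) forces E = 1.
Suppose B = 1.
All clauses hold; D can take either value.

A ↦ 1, B ↦ 1, C ↦ 1, D ↦ 1, E ↦ 1, F ↦ 1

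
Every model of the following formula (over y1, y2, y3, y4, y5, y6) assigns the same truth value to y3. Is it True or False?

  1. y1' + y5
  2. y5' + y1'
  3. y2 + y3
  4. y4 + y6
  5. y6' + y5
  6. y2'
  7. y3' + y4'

True

Suppose y3 = 0.
(y2) alone gives y2 = 1.
But (y2') is also a unit clause — contradiction.
So every satisfying assignment has y3 = True.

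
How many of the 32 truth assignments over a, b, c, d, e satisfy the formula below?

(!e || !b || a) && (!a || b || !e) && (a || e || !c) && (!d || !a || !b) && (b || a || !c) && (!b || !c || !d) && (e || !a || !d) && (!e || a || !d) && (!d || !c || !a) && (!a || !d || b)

11

There are 2^5 = 32 truth assignments over (a, b, c, d, e).
Split on b. With b = true, the clauses containing b are satisfied and !b drops from the rest; 6 of the 2^4 = 16 assignments to the other variables satisfy what remains.
With b = false, by the same count on the reduced clause set, 5 assignments work.
Total: 6 + 5 = 11.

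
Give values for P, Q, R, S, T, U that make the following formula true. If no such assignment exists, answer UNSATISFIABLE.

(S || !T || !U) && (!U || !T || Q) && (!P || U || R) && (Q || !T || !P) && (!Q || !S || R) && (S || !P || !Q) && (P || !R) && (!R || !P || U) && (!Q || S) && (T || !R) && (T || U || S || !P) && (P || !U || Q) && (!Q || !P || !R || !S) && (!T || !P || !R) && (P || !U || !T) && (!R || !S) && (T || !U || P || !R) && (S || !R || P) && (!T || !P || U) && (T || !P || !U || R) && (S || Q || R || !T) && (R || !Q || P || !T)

P ↦ false; Q ↦ false; R ↦ false; S ↦ true; T ↦ false; U ↦ false

Case P = false:
(!R) alone gives R = false.
Case Q = false:
(!U) alone gives U = false.
Case S = true:
Every clause is now satisfied; T is unconstrained.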